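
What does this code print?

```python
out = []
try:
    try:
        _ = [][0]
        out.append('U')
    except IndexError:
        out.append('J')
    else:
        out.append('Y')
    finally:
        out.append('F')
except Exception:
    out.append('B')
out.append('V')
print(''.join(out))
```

Execution trace: 'J' (inner except IndexError) → 'F' (inner finally) → 'V' (after the try/except). Output: JFV

Answer: JFV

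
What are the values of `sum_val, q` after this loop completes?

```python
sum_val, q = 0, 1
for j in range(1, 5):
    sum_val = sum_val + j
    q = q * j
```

Sum and factorial of 1 to 4
`sum_val, q` takes the values: (0, 1) → (1, 1) → (3, 1) → (3, 2) → (6, 2) → (6, 6) → (10, 6) → (10, 24)

Answer: 10, 24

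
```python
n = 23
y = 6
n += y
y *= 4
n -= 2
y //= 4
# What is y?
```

Trace:
`n = 23` → n = 23
`y = 6` → y = 6
`n += y` → n = 29
`y *= 4` → y = 24
`n -= 2` → n = 27
`y //= 4` → y = 6
So y = 6

Answer: 6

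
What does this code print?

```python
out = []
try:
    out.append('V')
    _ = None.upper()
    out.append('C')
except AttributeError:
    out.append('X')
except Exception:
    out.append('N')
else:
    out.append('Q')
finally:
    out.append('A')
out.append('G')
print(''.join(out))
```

Execution trace: 'V' (try body) → 'X' (except AttributeError) → 'A' (finally) → 'G' (after the try/except). Output: VXAG

Answer: VXAG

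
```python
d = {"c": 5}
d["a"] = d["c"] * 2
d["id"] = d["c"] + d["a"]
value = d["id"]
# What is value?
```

Trace:
`d = {"c": 5}` → d = {'c': 5}
`d["a"] = d["c"] * 2` → d = {'c': 5, 'a': 10}
`d["id"] = d["c"] + d["a"]` → d = {'c': 5, 'a': 10, 'id': 15}
`value = d["id"]` → value = 15
So value = 15

Answer: 15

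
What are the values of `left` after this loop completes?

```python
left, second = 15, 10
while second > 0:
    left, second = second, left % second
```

GCD of 15 and 10
`left` takes the values: 15 → 10 → 5

Answer: 5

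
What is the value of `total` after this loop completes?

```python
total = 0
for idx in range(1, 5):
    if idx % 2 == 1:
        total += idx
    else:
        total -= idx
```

Add odd, subtract even
`total` takes the values: 0 → 1 → -1 → 2 → -2

Answer: -2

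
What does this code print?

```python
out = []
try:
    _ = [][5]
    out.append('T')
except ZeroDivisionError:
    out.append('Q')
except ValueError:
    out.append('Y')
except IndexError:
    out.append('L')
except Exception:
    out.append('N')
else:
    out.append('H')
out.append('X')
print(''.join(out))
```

Execution trace: 'L' (except IndexError) → 'X' (after the try/except). Output: LX

Answer: LX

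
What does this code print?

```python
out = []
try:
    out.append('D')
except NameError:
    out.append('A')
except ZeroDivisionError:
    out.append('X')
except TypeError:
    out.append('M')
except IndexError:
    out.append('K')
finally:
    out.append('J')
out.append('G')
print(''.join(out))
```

Execution trace: 'D' (try body, no exception) → 'J' (finally) → 'G' (after the try/except). Output: DJG

Answer: DJG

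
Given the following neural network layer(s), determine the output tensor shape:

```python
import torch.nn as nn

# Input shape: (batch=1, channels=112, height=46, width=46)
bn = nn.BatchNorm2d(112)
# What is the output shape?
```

Input: (1, 112, 46, 46) -> Output: (1, 112, 46, 46)

Answer: (1, 112, 46, 46)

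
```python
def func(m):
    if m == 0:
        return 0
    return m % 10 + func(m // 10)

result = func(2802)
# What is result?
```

Sum of digits of 2802: 2 + 0 + 8 + 2 = 12

Answer: 12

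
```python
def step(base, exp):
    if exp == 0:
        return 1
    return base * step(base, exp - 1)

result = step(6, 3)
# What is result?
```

step(6, 3) = 6 * 6 * 6 = 216

Answer: 216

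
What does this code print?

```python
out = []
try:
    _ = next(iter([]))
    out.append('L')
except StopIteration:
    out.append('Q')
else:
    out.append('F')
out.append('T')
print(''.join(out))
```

Execution trace: 'Q' (except StopIteration) → 'T' (after the try/except). Output: QT

Answer: QT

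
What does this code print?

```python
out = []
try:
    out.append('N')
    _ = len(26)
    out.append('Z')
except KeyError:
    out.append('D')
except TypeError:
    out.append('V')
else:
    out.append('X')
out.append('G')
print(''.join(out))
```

Execution trace: 'N' (try body) → 'V' (except TypeError) → 'G' (after the try/except). Output: NVG

Answer: NVG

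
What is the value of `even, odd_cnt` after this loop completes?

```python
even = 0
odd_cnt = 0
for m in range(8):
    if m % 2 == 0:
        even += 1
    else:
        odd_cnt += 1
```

Count evens and odds in range(8)
`even, odd_cnt` takes the values: (0, 0) → (1, 0) → (1, 1) → (2, 1) → (2, 2) → (3, 2) → (3, 3) → (4, 3) → (4, 4)

Answer: 4, 4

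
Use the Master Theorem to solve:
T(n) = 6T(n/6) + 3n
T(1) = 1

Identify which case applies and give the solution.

a=6, b=6, f(n)=3n. log_6(6) = 1. Since c=1 = 1, Case 2 applies: T(n) = Θ(n^log_b(a) · log n) = O(n log n).

Answer: O(n log n) - Case 2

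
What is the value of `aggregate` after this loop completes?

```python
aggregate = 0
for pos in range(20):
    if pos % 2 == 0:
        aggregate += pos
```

Sum of even numbers 0 to 19
`aggregate` takes the values: 0 → 2 → 6 → 12 → 20 → 30 → 42 → 56 → 72 → 90

Answer: 90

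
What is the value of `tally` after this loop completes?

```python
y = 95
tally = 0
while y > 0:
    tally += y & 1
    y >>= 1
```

Count set bits in 95 (binary: 0b1011111)
`tally` takes the values: 0 → 1 → 2 → 3 → 4 → 5 → 6

Answer: 6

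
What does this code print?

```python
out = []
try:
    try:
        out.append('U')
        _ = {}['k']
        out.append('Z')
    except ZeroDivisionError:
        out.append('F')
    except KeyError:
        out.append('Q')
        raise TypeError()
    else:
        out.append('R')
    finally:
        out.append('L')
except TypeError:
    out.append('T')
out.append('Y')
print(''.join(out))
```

Execution trace: 'U' (inner try body) → 'Q' (inner except KeyError) → 'L' (inner finally) → 'T' (outer except TypeError) → 'Y' (after the try/except). Output: UQLTY

Answer: UQLTY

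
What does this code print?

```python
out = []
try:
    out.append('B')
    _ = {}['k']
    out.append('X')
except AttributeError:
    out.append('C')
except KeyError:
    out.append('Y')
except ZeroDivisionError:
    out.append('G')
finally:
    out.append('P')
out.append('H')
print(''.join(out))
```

Execution trace: 'B' (try body) → 'Y' (except KeyError) → 'P' (finally) → 'H' (after the try/except). Output: BYPH

Answer: BYPH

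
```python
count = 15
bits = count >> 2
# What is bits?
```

Trace:
`count = 15` → count = 15
`bits = count >> 2` → bits = 3
So bits = 3

Answer: 3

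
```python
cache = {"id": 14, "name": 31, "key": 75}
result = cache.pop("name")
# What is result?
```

Trace:
`cache = {"id": 14, "name": 31, "key": 75}` → cache = {'id': 14, 'name': 31, 'key': 75}
`result = cache.pop("name")` → cache = {'id': 14, 'key': 75}; result = 31
So result = 31

Answer: 31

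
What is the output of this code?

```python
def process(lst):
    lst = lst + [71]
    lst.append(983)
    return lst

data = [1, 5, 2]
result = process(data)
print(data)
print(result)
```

Key concept: rebinding parameter vs mutation.
Step by step:
`data = [1, 5, 2]` → data = [1, 5, 2]
`result = process(data)` → result = [1, 5, 2, 71, 983]
`print(data)` → prints [1, 5, 2]
`print(result)` → prints [1, 5, 2, 71, 983]

Answer:
[1, 5, 2]
[1, 5, 2, 71, 983]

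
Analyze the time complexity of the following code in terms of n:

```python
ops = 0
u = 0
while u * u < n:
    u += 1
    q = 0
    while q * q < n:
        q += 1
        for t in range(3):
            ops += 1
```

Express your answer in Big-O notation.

Each loop level contributes: √n × √n × 1. Multiplying the contributions gives O(n).

Answer: O(n)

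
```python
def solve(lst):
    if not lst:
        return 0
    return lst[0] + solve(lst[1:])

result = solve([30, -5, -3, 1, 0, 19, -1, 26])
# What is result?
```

30 + (-5) + (-3) + 1 + 0 + 19 + (-1) + 26 + 0 = 67

Answer: 67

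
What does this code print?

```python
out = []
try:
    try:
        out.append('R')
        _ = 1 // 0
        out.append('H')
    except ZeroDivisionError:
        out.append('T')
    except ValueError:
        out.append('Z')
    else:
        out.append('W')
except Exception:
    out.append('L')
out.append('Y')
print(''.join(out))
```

Execution trace: 'R' (inner try body) → 'T' (inner except ZeroDivisionError) → 'Y' (after the try/except). Output: RTY

Answer: RTY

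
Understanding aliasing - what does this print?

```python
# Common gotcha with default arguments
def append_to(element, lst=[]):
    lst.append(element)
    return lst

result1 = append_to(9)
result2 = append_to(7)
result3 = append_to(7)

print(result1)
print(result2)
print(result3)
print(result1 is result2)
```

Key concept: mutable default argument gotcha.
Step by step:
`result1 = append_to(9)` → result1 = [9]
`result2 = append_to(7)` → result1 = [9, 7] (same object as result2); result2 = [9, 7] (same object as result1)
`result3 = append_to(7)` → result1 = [9, 7, 7] (same object as result2, result3); result2 = [9, 7, 7] (same object as result1, result3); result3 = [9, 7, 7] (same object as result1, result2)
`print(result1)` → prints [9, 7, 7]
`print(result2)` → prints [9, 7, 7]
`print(result3)` → prints [9, 7, 7]
`print(result1 is result2)` → prints True

Answer:
[9, 7, 7]
[9, 7, 7]
[9, 7, 7]
True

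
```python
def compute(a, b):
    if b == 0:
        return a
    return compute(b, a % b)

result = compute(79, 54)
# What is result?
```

compute(79, 54) -> compute(54, 25) -> compute(25, 4) -> compute(4, 1) -> compute(1, 0) -> 1

Answer: 1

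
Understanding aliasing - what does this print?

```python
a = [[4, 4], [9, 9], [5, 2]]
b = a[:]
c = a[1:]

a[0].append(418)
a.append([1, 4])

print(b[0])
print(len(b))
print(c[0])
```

Key concept: slice with nested mutation.
Step by step:
`a = [[4, 4], [9, 9], [5, 2]]` → a = [[4, 4], [9, 9], [5, 2]]
`b = a[:]` → b = [[4, 4], [9, 9], [5, 2]]
`c = a[1:]` → c = [[9, 9], [5, 2]]
`a[0].append(418)` → a = [[4, 4, 418], [9, 9], [5, 2]]; b = [[4, 4, 418], [9, 9], [5, 2]]
`a.append([1, 4])` → a = [[4, 4, 418], [9, 9], [5, 2], [1, 4]]
`print(b[0])` → prints [4, 4, 418]
`print(len(b))` → prints 3
`print(c[0])` → prints [9, 9]

Answer:
[4, 4, 418]
3
[9, 9]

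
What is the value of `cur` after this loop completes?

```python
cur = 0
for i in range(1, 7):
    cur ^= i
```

XOR of 1 to 6
`cur` takes the values: 0 → 1 → 3 → 0 → 4 → 1 → 7

Answer: 7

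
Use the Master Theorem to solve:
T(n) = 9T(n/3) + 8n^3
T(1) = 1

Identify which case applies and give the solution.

a=9, b=3, f(n)=8n^3. log_3(9) = 2. Since c=3 > 2 and the regularity condition holds (9(n/3)^3 = (9/3^3)n^3 with 9/3^3 < 1), Case 3 applies: T(n) = Θ(f(n)) = O(n^3).

Answer: O(n^3) - Case 3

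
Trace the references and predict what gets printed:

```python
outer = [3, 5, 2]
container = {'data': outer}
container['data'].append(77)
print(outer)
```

Key concept: dict holds reference to list.
Step by step:
`outer = [3, 5, 2]` → outer = [3, 5, 2]
`container = {'data': outer}` → container = {'data': [3, 5, 2]}
`container['data'].append(77)` → outer = [3, 5, 2, 77]; container = {'data': [3, 5, 2, 77]}
`print(outer)` → prints [3, 5, 2, 77]

Answer: [3, 5, 2, 77]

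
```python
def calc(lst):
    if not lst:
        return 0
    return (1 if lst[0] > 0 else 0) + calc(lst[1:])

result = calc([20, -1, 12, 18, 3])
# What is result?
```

Count of positive elements in [20, -1, 12, 18, 3] = 4

Answer: 4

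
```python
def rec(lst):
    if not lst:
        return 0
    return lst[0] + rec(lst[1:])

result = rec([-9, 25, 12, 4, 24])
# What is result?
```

(-9) + 25 + 12 + 4 + 24 + 0 = 56

Answer: 56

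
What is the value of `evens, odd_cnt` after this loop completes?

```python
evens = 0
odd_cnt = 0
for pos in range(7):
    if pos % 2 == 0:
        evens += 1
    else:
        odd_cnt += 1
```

Count evens and odds in range(7)
`evens, odd_cnt` takes the values: (0, 0) → (1, 0) → (1, 1) → (2, 1) → (2, 2) → (3, 2) → (3, 3) → (4, 3)

Answer: 4, 3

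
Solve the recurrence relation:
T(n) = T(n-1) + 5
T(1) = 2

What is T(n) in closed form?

Unrolling: T(n) = T(1) + 5·(n-1) = 2 + 5(n-1) = 5n - 3.

Answer: T(n) = 5n - 3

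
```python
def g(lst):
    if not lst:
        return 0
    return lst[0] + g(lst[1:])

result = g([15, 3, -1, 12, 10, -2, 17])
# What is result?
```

15 + 3 + (-1) + 12 + 10 + (-2) + 17 + 0 = 54

Answer: 54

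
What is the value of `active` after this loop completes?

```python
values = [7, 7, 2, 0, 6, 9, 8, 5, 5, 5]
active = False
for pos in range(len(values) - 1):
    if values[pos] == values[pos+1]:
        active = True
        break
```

Check consecutive duplicates in [7, 7, 2, 0, 6, 9, 8, 5, 5, 5]
`active` takes the values: False → True

Answer: True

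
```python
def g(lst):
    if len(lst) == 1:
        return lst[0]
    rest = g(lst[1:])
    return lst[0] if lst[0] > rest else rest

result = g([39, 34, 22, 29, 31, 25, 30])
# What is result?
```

Recursive max over [39, 34, 22, 29, 31, 25, 30] = 39

Answer: 39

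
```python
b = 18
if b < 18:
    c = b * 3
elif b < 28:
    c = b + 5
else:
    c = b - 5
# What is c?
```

Trace:
`b = 18` → b = 18
`if b < 18: ...` → b < 18 is False, b < 28 is True → c = 23
So c = 23

Answer: 23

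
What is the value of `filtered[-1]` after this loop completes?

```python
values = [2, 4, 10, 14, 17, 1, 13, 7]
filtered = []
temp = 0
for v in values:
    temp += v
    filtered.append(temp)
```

Cumulative sum ends at 68
`filtered` takes the values: [] → [2] → [2, 6] → [2, 6, 16] → [2, 6, 16, 30] → [2, 6, 16, 30, 47] → [2, 6, 16, 30, 47, 48] → [2, 6, 16, 30, 47, 48, 61] → [2, 6, 16, 30, 47, 48, 61, 68]
So `filtered[-1]` = 68

Answer: 68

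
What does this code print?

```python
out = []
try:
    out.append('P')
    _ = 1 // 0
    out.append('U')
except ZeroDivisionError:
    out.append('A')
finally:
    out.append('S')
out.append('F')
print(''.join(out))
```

Execution trace: 'P' (try body) → 'A' (except ZeroDivisionError) → 'S' (finally) → 'F' (after the try/except). Output: PASF

Answer: PASF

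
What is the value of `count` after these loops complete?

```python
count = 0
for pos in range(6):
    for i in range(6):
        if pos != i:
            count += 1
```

6² - 6 (exclude diagonal)
`count` takes the values: 0 → 1 → 2 → 3 → 4 → 5 → 6 → 7 → 8 → 9 → 10 → 11 → 12 → 13 → 14 → 15 → 16 → 17 → 18 → 19 → 20 → 21 → 22 → 23 → 24 → 25 → 26 → 27 → 28 → 29 → 30

Answer: 30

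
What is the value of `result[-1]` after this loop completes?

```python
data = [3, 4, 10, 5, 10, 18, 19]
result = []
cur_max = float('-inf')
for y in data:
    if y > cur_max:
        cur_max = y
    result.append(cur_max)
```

Running max ends at 19
`result` takes the values: [] → [3] → [3, 4] → [3, 4, 10] → [3, 4, 10, 10] → [3, 4, 10, 10, 10] → [3, 4, 10, 10, 10, 18] → [3, 4, 10, 10, 10, 18, 19]
So `result[-1]` = 19

Answer: 19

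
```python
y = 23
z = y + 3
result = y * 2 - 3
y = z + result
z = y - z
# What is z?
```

Trace:
`y = 23` → y = 23
`z = y + 3` → z = 26
`result = y * 2 - 3` → result = 43
`y = z + result` → y = 69
`z = y - z` → z = 43
So z = 43

Answer: 43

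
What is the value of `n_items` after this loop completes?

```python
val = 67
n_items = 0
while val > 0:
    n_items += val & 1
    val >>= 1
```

Count set bits in 67 (binary: 0b1000011)
`n_items` takes the values: 0 → 1 → 2 → 3

Answer: 3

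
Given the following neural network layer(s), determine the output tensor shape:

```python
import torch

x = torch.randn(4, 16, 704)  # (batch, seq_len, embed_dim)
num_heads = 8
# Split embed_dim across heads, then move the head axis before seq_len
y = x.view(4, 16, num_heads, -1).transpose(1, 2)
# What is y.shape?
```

Input: (4, 16, 704) -> head_dim = 704 // 8 = 88; after view: (4, 16, 8, 88) -> after transpose(1, 2): (4, 8, 16, 88) -> Output: (4, 8, 16, 88)

Answer: (4, 8, 16, 88)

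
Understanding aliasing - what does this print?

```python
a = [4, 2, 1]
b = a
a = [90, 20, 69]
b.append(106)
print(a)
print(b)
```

Key concept: rebinding vs mutation: a is rebound to a new list, b still points at the original.
Step by step:
`a = [4, 2, 1]` → a = [4, 2, 1]
`b = a` → b = [4, 2, 1] (same object as a)
`a = [90, 20, 69]` → a = [90, 20, 69]
`b.append(106)` → b = [4, 2, 1, 106]
`print(a)` → prints [90, 20, 69]
`print(b)` → prints [4, 2, 1, 106]

Answer:
[90, 20, 69]
[4, 2, 1, 106]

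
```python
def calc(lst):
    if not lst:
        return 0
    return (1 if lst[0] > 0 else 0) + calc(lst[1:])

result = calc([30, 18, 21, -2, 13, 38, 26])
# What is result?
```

Count of positive elements in [30, 18, 21, -2, 13, 38, 26] = 6

Answer: 6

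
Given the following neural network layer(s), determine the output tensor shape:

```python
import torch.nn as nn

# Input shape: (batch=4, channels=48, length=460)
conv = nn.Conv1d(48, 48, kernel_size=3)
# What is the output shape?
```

Input: (4, 48, 460) -> Output: (4, 48, 458)

Answer: (4, 48, 458)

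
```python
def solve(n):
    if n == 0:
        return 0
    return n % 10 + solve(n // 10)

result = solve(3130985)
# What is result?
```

Sum of digits of 3130985: 5 + 8 + 9 + 0 + 3 + 1 + 3 = 29

Answer: 29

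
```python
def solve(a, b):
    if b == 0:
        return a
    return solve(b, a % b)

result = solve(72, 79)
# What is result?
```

solve(72, 79) -> solve(79, 72) -> solve(72, 7) -> solve(7, 2) -> solve(2, 1) -> solve(1, 0) -> 1

Answer: 1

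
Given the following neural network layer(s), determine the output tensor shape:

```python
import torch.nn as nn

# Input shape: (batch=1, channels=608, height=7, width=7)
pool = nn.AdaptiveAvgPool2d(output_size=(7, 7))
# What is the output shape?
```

Input: (1, 608, 7, 7) -> Output: (1, 608, 7, 7)

Answer: (1, 608, 7, 7)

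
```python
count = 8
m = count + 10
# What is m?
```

Trace:
`count = 8` → count = 8
`m = count + 10` → m = 18
So m = 18

Answer: 18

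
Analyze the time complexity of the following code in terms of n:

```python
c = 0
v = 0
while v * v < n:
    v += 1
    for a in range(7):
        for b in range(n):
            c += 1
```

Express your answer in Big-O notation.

Each loop level contributes: √n × 1 × n. Multiplying the contributions gives O(n√n).

Answer: O(n√n)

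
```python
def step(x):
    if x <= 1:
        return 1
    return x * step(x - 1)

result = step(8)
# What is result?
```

step(8) = 8 * 7 * 6 * 5 * 4 * 3 * 2 * 1 = 40320

Answer: 40320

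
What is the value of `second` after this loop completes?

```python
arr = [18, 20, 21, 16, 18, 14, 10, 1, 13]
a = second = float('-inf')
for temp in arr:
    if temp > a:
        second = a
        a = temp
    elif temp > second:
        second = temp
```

Second largest (with repeats) in [18, 20, 21, 16, 18, 14, 10, 1, 13]
`second` takes the values: -inf → 18 → 20

Answer: 20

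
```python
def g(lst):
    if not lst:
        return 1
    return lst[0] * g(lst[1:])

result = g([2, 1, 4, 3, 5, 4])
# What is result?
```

Product over [2, 1, 4, 3, 5, 4] = 2 * 1 * 4 * 3 * 5 * 4 = 480

Answer: 480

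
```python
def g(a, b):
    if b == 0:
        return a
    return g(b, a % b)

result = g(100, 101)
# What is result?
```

g(100, 101) -> g(101, 100) -> g(100, 1) -> g(1, 0) -> 1

Answer: 1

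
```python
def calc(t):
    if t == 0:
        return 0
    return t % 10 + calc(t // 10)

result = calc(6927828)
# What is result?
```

Sum of digits of 6927828: 8 + 2 + 8 + 7 + 2 + 9 + 6 = 42

Answer: 42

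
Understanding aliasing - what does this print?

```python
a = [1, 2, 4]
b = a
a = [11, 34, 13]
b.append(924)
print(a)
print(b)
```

Key concept: rebinding vs mutation: a is rebound to a new list, b still points at the original.
Step by step:
`a = [1, 2, 4]` → a = [1, 2, 4]
`b = a` → b = [1, 2, 4] (same object as a)
`a = [11, 34, 13]` → a = [11, 34, 13]
`b.append(924)` → b = [1, 2, 4, 924]
`print(a)` → prints [11, 34, 13]
`print(b)` → prints [1, 2, 4, 924]

Answer:
[11, 34, 13]
[1, 2, 4, 924]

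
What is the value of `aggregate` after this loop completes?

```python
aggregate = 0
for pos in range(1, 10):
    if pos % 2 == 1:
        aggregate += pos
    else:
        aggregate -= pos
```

Add odd, subtract even
`aggregate` takes the values: 0 → 1 → -1 → 2 → -2 → 3 → -3 → 4 → -4 → 5

Answer: 5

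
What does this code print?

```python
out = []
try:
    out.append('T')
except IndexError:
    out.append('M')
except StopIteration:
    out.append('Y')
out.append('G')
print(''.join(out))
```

Execution trace: 'T' (try body, no exception) → 'G' (after the try/except). Output: TG

Answer: TG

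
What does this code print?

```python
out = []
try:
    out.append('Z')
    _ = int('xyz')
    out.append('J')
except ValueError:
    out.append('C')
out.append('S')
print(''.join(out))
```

Execution trace: 'Z' (try body) → 'C' (except ValueError) → 'S' (after the try/except). Output: ZCS

Answer: ZCS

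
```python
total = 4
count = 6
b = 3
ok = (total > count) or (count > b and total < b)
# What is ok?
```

Trace:
`total = 4` → total = 4
`count = 6` → count = 6
`b = 3` → b = 3
`ok = (total > count) or (count > b and total < b)` → ok = False
So ok = False

Answer: False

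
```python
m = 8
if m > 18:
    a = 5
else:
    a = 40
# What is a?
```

Trace:
`m = 8` → m = 8
`if m > 18: ...` → m > 18 is False, take else branch → a = 40
So a = 40

Answer: 40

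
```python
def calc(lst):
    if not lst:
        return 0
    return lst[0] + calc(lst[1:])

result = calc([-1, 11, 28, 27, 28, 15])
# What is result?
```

(-1) + 11 + 28 + 27 + 28 + 15 + 0 = 108

Answer: 108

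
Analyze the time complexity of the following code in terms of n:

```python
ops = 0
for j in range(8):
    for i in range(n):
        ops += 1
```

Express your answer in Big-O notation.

Each loop level contributes: 1 × n. Multiplying the contributions gives O(n).

Answer: O(n)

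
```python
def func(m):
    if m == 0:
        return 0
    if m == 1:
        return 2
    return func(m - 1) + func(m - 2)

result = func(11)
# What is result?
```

Build up from base cases: func(0)=0, func(1)=2, func(2)=2, func(3)=4, func(4)=6, func(5)=10, func(6)=16, ..., func(11)=178

Answer: 178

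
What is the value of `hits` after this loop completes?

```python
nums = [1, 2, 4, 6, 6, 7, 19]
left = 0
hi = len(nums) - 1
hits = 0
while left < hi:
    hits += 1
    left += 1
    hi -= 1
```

Iterations until pointers meet (list length 7)
`hits` takes the values: 0 → 1 → 2 → 3

Answer: 3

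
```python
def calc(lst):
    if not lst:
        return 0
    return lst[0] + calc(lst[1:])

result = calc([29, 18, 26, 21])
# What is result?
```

29 + 18 + 26 + 21 + 0 = 94

Answer: 94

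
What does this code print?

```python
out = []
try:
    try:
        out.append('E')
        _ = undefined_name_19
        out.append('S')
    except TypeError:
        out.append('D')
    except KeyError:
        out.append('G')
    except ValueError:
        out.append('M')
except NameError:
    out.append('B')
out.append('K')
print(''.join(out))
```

Execution trace: 'E' (try body) → 'B' (outer except NameError) → 'K' (after the try/except). Output: EBK

Answer: EBK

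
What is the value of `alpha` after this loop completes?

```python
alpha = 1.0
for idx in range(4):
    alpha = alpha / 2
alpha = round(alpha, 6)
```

Halving LR 4 times: 1 / 2^4
`alpha` takes the values: 1.0 → 0.5 → 0.25 → 0.125 → 0.0625

Answer: 0.0625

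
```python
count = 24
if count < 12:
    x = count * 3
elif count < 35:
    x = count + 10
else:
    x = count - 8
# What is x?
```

Trace:
`count = 24` → count = 24
`if count < 12: ...` → count < 12 is False, count < 35 is True → x = 34
So x = 34

Answer: 34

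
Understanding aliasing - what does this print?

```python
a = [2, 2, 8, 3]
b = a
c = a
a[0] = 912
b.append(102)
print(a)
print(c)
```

Key concept: multiple aliases.
Step by step:
`a = [2, 2, 8, 3]` → a = [2, 2, 8, 3]
`b = a` → b = [2, 2, 8, 3] (same object as a)
`c = a` → c = [2, 2, 8, 3] (same object as a, b)
`a[0] = 912` → a = [912, 2, 8, 3] (same object as b, c); b = [912, 2, 8, 3] (same object as a, c); c = [912, 2, 8, 3] (same object as a, b)
`b.append(102)` → a = [912, 2, 8, 3, 102] (same object as b, c); b = [912, 2, 8, 3, 102] (same object as a, c); c = [912, 2, 8, 3, 102] (same object as a, b)
`print(a)` → prints [912, 2, 8, 3, 102]
`print(c)` → prints [912, 2, 8, 3, 102]

Answer:
[912, 2, 8, 3, 102]
[912, 2, 8, 3, 102]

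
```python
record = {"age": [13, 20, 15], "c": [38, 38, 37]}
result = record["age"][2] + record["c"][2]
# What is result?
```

Trace:
`record = {"age": [13, 20, 15], "c": [38, 38, 37]}` → record = {'age': [13, 20, 15], 'c': [38, 38, 37]}
`result = record["age"][2] + record["c"][2]` → result = 52
So result = 52

Answer: 52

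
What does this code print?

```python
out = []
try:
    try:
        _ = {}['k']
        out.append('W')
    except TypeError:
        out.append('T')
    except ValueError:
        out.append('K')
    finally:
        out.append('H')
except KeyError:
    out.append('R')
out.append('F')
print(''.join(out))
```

Execution trace: 'H' (inner finally) → 'R' (outer except KeyError) → 'F' (after the try/except). Output: HRF

Answer: HRF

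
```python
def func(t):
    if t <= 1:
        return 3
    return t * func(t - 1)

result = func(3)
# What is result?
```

func(3) = 3 * 2 * 3 = 18

Answer: 18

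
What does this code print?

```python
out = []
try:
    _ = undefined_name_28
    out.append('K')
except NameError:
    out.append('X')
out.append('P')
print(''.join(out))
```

Execution trace: 'X' (except NameError) → 'P' (after the try/except). Output: XP

Answer: XP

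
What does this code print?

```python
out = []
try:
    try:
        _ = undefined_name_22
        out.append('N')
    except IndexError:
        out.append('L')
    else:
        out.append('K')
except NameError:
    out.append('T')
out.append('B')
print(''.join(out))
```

Execution trace: 'T' (outer except NameError) → 'B' (after the try/except). Output: TB

Answer: TB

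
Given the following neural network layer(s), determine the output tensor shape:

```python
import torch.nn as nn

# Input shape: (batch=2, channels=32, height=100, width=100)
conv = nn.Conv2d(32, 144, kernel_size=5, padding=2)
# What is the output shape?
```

Input: (2, 32, 100, 100) -> Output: (2, 144, 100, 100)

Answer: (2, 144, 100, 100)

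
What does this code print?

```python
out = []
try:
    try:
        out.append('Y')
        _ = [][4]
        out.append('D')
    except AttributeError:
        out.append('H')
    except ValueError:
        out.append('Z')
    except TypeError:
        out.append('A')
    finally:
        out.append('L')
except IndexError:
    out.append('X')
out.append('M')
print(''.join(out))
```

Execution trace: 'Y' (try body) → 'L' (finally) → 'X' (outer except IndexError) → 'M' (after the try/except). Output: YLXM

Answer: YLXM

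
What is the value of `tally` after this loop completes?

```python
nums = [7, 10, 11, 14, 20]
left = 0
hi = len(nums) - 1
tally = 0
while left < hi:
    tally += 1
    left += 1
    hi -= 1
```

Iterations until pointers meet (list length 5)
`tally` takes the values: 0 → 1 → 2

Answer: 2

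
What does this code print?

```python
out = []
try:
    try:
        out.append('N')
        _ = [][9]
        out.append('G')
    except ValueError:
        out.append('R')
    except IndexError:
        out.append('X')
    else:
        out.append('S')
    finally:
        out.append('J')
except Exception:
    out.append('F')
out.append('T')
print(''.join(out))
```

Execution trace: 'N' (inner try body) → 'X' (inner except IndexError) → 'J' (inner finally) → 'T' (after the try/except). Output: NXJT

Answer: NXJT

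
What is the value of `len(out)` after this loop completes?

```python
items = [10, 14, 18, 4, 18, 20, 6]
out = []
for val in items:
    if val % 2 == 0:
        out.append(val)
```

Count even numbers in [10, 14, 18, 4, 18, 20, 6]
`out` takes the values: [] → [10] → [10, 14] → [10, 14, 18] → [10, 14, 18, 4] → [10, 14, 18, 4, 18] → [10, 14, 18, 4, 18, 20] → [10, 14, 18, 4, 18, 20, 6]
So `len(out)` = 7

Answer: 7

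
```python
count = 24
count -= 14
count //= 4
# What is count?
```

Trace:
`count = 24` → count = 24
`count -= 14` → count = 10
`count //= 4` → count = 2
So count = 2

Answer: 2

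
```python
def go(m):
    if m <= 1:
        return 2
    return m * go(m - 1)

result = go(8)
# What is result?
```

go(8) = 8 * 7 * 6 * 5 * 4 * 3 * 2 * 2 = 80640

Answer: 80640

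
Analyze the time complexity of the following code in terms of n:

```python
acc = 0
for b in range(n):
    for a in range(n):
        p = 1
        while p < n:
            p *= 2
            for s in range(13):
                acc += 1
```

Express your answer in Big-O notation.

Each loop level contributes: n × n × log n × 1. Multiplying the contributions gives O(n^2 log n).

Answer: O(n^2 log n)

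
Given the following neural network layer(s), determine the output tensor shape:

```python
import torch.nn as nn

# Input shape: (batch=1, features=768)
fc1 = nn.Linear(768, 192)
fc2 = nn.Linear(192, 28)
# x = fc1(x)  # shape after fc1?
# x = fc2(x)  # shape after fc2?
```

Input: (1, 768) -> after fc1: (1, 192) -> Output: (1, 28)

Answer: (1, 28)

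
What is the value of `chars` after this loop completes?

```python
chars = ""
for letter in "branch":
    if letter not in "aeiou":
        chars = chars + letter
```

Remove vowels from 'branch'
`chars` takes the values: "" → "b" → "br" → "brn" → "brnc" → "brnch"

Answer: "brnch"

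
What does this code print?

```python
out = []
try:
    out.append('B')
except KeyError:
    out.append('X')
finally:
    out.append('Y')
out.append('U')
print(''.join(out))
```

Execution trace: 'B' (try body, no exception) → 'Y' (finally) → 'U' (after the try/except). Output: BYU

Answer: BYU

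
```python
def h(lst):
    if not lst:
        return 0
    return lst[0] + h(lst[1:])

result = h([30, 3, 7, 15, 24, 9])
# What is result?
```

30 + 3 + 7 + 15 + 24 + 9 + 0 = 88

Answer: 88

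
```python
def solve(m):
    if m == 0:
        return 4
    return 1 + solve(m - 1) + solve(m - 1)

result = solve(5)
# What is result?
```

solve(m) = 1 + 2·solve(m-1), solve(0)=4. Closed form: (4+1)·2^5 - 1 = 159.

Answer: 159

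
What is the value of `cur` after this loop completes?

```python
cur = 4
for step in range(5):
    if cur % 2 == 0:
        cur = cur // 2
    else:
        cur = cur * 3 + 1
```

Collatz-style transformation from 4
`cur` takes the values: 4 → 2 → 1 → 4 → 2 → 1

Answer: 1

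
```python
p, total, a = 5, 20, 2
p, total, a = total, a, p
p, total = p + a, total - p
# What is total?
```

Trace:
`p, total, a = 5, 20, 2` → p = 5; total = 20; a = 2
`p, total, a = total, a, p` → p = 20; total = 2; a = 5
`p, total = p + a, total - p` → p = 25; total = -18
So total = -18

Answer: -18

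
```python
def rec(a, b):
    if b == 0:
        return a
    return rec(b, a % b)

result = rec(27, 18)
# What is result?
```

rec(27, 18) -> rec(18, 9) -> rec(9, 0) -> 9

Answer: 9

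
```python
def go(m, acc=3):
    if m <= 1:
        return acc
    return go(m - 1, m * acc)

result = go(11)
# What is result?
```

Accumulator trace (n, acc): (11, 3) -> (10, 33) -> (9, 330) -> (8, 2970) -> (7, 23760) -> (6, 166320) -> (5, 997920) -> (4, 4989600) -> (3, 19958400) -> (2, 59875200) -> (1, 119750400) -> return 119750400

Answer: 119750400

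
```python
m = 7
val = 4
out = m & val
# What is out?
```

Trace:
`m = 7` → m = 7
`val = 4` → val = 4
`out = m & val` → out = 4
So out = 4

Answer: 4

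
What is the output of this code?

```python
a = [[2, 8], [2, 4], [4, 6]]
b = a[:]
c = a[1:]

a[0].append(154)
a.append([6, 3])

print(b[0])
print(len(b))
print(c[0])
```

Key concept: slice with nested mutation.
Step by step:
`a = [[2, 8], [2, 4], [4, 6]]` → a = [[2, 8], [2, 4], [4, 6]]
`b = a[:]` → b = [[2, 8], [2, 4], [4, 6]]
`c = a[1:]` → c = [[2, 4], [4, 6]]
`a[0].append(154)` → a = [[2, 8, 154], [2, 4], [4, 6]]; b = [[2, 8, 154], [2, 4], [4, 6]]
`a.append([6, 3])` → a = [[2, 8, 154], [2, 4], [4, 6], [6, 3]]
`print(b[0])` → prints [2, 8, 154]
`print(len(b))` → prints 3
`print(c[0])` → prints [2, 4]

Answer:
[2, 8, 154]
3
[2, 4]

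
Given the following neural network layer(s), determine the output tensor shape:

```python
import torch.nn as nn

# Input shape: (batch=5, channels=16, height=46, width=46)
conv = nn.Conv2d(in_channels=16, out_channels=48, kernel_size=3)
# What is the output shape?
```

Input: (5, 16, 46, 46) -> Output: (5, 48, 44, 44)

Answer: (5, 48, 44, 44)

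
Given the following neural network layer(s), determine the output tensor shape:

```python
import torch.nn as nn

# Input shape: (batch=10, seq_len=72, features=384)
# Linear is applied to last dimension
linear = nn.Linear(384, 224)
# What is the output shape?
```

Input: (10, 72, 384) -> Output: (10, 72, 224)

Answer: (10, 72, 224)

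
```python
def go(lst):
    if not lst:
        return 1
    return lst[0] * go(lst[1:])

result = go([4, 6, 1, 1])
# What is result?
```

Product over [4, 6, 1, 1] = 4 * 6 * 1 * 1 = 24

Answer: 24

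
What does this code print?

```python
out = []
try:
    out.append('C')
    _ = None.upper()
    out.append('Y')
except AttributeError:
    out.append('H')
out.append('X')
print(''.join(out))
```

Execution trace: 'C' (try body) → 'H' (except AttributeError) → 'X' (after the try/except). Output: CHX

Answer: CHX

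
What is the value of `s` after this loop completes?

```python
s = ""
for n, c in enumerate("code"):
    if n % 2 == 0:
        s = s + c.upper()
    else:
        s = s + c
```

Uppercase even positions in 'code'
`s` takes the values: "" → "C" → "Co" → "CoD" → "CoDe"

Answer: "CoDe"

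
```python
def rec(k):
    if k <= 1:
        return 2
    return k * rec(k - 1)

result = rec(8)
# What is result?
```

rec(8) = 8 * 7 * 6 * 5 * 4 * 3 * 2 * 2 = 80640

Answer: 80640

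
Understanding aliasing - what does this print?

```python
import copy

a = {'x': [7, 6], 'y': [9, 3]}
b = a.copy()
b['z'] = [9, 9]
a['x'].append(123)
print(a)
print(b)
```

Key concept: shallow copy of dict with mutable values.
Step by step:
`a = {'x': [7, 6], 'y': [9, 3]}` → a = {'x': [7, 6], 'y': [9, 3]}
`b = a.copy()` → b = {'x': [7, 6], 'y': [9, 3]}
`b['z'] = [9, 9]` → b = {'x': [7, 6], 'y': [9, 3], 'z': [9, 9]}
`a['x'].append(123)` → a = {'x': [7, 6, 123], 'y': [9, 3]}; b = {'x': [7, 6, 123], 'y': [9, 3], 'z': [9, 9]}
`print(a)` → prints {'x': [7, 6, 123], 'y': [9, 3]}
`print(b)` → prints {'x': [7, 6, 123], 'y': [9, 3], 'z': [9, 9]}

Answer:
{'x': [7, 6, 123], 'y': [9, 3]}
{'x': [7, 6, 123], 'y': [9, 3], 'z': [9, 9]}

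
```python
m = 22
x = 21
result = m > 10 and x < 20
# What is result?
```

Trace:
`m = 22` → m = 22
`x = 21` → x = 21
`result = m > 10 and x < 20` → result = False
So result = False

Answer: False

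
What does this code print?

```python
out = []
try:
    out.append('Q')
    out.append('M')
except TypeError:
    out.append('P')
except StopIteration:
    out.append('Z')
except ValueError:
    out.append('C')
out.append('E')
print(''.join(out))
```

Execution trace: 'Q' (try body) → 'M' (try body, no exception) → 'E' (after the try/except). Output: QME

Answer: QME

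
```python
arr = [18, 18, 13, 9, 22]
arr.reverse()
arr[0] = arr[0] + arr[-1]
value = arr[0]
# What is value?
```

Trace:
`arr = [18, 18, 13, 9, 22]` → arr = [18, 18, 13, 9, 22]
`arr.reverse()` → arr = [22, 9, 13, 18, 18]
`arr[0] = arr[0] + arr[-1]` → arr = [40, 9, 13, 18, 18]
`value = arr[0]` → value = 40
So value = 40

Answer: 40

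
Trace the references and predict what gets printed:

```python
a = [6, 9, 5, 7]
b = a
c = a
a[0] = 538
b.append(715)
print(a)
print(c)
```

Key concept: multiple aliases.
Step by step:
`a = [6, 9, 5, 7]` → a = [6, 9, 5, 7]
`b = a` → b = [6, 9, 5, 7] (same object as a)
`c = a` → c = [6, 9, 5, 7] (same object as a, b)
`a[0] = 538` → a = [538, 9, 5, 7] (same object as b, c); b = [538, 9, 5, 7] (same object as a, c); c = [538, 9, 5, 7] (same object as a, b)
`b.append(715)` → a = [538, 9, 5, 7, 715] (same object as b, c); b = [538, 9, 5, 7, 715] (same object as a, c); c = [538, 9, 5, 7, 715] (same object as a, b)
`print(a)` → prints [538, 9, 5, 7, 715]
`print(c)` → prints [538, 9, 5, 7, 715]

Answer:
[538, 9, 5, 7, 715]
[538, 9, 5, 7, 715]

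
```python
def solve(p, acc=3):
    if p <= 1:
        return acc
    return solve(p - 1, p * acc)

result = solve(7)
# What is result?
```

Accumulator trace (n, acc): (7, 3) -> (6, 21) -> (5, 126) -> (4, 630) -> (3, 2520) -> (2, 7560) -> (1, 15120) -> return 15120

Answer: 15120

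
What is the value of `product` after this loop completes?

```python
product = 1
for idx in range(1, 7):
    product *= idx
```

6! = 720
`product` takes the values: 1 → 2 → 6 → 24 → 120 → 720

Answer: 720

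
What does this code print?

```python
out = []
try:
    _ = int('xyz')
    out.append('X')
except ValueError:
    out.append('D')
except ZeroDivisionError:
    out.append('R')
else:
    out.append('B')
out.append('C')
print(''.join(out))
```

Execution trace: 'D' (except ValueError) → 'C' (after the try/except). Output: DC

Answer: DC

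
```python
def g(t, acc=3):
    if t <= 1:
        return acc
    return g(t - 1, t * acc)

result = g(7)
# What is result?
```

Accumulator trace (n, acc): (7, 3) -> (6, 21) -> (5, 126) -> (4, 630) -> (3, 2520) -> (2, 7560) -> (1, 15120) -> return 15120

Answer: 15120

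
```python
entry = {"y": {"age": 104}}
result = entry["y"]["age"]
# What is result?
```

Trace:
`entry = {"y": {"age": 104}}` → entry = {'y': {'age': 104}}
`result = entry["y"]["age"]` → result = 104
So result = 104

Answer: 104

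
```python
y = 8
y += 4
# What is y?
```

Trace:
`y = 8` → y = 8
`y += 4` → y = 12
So y = 12

Answer: 12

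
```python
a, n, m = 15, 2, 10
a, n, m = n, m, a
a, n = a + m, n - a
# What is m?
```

Trace:
`a, n, m = 15, 2, 10` → a = 15; n = 2; m = 10
`a, n, m = n, m, a` → a = 2; n = 10; m = 15
`a, n = a + m, n - a` → a = 17; n = 8
So m = 15

Answer: 15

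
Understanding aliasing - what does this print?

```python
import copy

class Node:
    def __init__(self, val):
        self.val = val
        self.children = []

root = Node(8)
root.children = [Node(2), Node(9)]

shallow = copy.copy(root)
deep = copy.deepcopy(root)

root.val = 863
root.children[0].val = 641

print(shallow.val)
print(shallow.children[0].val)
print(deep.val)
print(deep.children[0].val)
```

Key concept: deep copy with custom objects.
Step by step:
`root = Node(8)` → root = Node(val=8, children=[])
`root.children = [Node(2), Node(9)]` → root = Node(val=8, children=[Node(val=2, children=[]), Node(val=9, children=[])])
`shallow = copy.copy(root)` → shallow = Node(val=8, children=[Node(val=2, children=[]), Node(val=9, children=[])])
`deep = copy.deepcopy(root)` → deep = Node(val=8, children=[Node(val=2, children=[]), Node(val=9, children=[])])
`root.val = 863` → root = Node(val=863, children=[Node(val=2, children=[]), Node(val=9, children=[])])
`root.children[0].val = 641` → root = Node(val=863, children=[Node(val=641, children=[]), Node(val=9, children=[])]); shallow = Node(val=8, children=[Node(val=641, children=[]), Node(val=9, children=[])])
`print(shallow.val)` → prints 8
`print(shallow.children[0].val)` → prints 641
`print(deep.val)` → prints 8
`print(deep.children[0].val)` → prints 2

Answer:
8
641
8
2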